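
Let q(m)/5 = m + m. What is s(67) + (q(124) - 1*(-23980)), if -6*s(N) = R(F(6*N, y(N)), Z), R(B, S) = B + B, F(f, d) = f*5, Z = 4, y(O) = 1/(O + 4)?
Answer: 24550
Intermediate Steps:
q(m) = 10*m (q(m) = 5*(m + m) = 5*(2*m) = 10*m)
y(O) = 1/(4 + O)
F(f, d) = 5*f
R(B, S) = 2*B
s(N) = -10*N (s(N) = -5*(6*N)/3 = -30*N/3 = -10*N)
s(67) + (q(124) - 1*(-23980)) = -10*67 + (10*124 - 1*(-23980)) = -670 + (1240 + 23980) = -670 + 25220 = 24550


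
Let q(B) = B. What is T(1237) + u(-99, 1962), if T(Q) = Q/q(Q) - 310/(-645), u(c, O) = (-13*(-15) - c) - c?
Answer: 50888/129 ≈ 394.48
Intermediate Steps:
u(c, O) = 195 - 2*c (u(c, O) = (195 - c) - c = 195 - 2*c)
T(Q) = 191/129 (T(Q) = Q/Q - 310/(-645) = 1 - 310*(-1/645) = 1 + 62/129 = 191/129)
T(1237) + u(-99, 1962) = 191/129 + (195 - 2*(-99)) = 191/129 + (195 + 198) = 191/129 + 393 = 50888/129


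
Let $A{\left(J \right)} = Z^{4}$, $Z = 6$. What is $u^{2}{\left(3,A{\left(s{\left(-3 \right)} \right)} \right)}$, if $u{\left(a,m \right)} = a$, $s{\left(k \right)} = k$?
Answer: $9$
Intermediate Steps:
$A{\left(J \right)} = 1296$ ($A{\left(J \right)} = 6^{4} = 1296$)
$u^{2}{\left(3,A{\left(s{\left(-3 \right)} \right)} \right)} = 3^{2} = 9$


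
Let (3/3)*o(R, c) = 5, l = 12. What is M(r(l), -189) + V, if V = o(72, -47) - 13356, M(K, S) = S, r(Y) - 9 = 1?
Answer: -13540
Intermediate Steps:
r(Y) = 10 (r(Y) = 9 + 1 = 10)
o(R, c) = 5
V = -13351 (V = 5 - 13356 = -13351)
M(r(l), -189) + V = -189 - 13351 = -13540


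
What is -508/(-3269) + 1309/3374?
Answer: 856159/1575658 ≈ 0.54337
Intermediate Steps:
-508/(-3269) + 1309/3374 = -508*(-1/3269) + 1309*(1/3374) = 508/3269 + 187/482 = 856159/1575658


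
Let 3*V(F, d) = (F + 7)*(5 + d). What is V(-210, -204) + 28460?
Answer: 125777/3 ≈ 41926.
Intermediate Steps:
V(F, d) = (5 + d)*(7 + F)/3 (V(F, d) = ((F + 7)*(5 + d))/3 = ((7 + F)*(5 + d))/3 = ((5 + d)*(7 + F))/3 = (5 + d)*(7 + F)/3)
V(-210, -204) + 28460 = (35/3 + (5/3)*(-210) + (7/3)*(-204) + (⅓)*(-210)*(-204)) + 28460 = (35/3 - 350 - 476 + 14280) + 28460 = 40397/3 + 28460 = 125777/3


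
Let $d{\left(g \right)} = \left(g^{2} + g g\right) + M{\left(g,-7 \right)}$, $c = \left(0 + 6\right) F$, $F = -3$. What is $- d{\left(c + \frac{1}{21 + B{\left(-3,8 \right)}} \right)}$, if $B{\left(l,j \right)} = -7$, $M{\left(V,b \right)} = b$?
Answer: $- \frac{62315}{98} \approx -635.87$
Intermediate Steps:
$c = -18$ ($c = \left(0 + 6\right) \left(-3\right) = 6 \left(-3\right) = -18$)
$d{\left(g \right)} = -7 + 2 g^{2}$ ($d{\left(g \right)} = \left(g^{2} + g g\right) - 7 = \left(g^{2} + g^{2}\right) - 7 = 2 g^{2} - 7 = -7 + 2 g^{2}$)
$- d{\left(c + \frac{1}{21 + B{\left(-3,8 \right)}} \right)} = - (-7 + 2 \left(-18 + \frac{1}{21 - 7}\right)^{2}) = - (-7 + 2 \left(-18 + \frac{1}{14}\right)^{2}) = - (-7 + 2 \left(- \frac{251}{14}\right)^{2}) = - (-7 + 2 \cdot \frac{63001}{196}) = - (-7 + \frac{63001}{98}) = \left(-1\right) \frac{62315}{98} = - \frac{62315}{98}$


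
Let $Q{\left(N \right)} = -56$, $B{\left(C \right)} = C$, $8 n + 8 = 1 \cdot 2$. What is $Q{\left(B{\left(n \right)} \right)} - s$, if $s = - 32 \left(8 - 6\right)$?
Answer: $8$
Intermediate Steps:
$n = - \frac{3}{4}$ ($n = -1 + \frac{1 \cdot 2}{8} = -1 + \frac{1}{8} \cdot 2 = -1 + \frac{1}{4} = - \frac{3}{4} \approx -0.75$)
$s = -64$ ($s = \left(-32\right) 2 = -64$)
$Q{\left(B{\left(n \right)} \right)} - s = -56 - -64 = -56 + 64 = 8$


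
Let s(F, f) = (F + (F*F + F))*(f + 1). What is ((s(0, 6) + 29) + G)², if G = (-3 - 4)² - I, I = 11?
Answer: 4489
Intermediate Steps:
s(F, f) = (1 + f)*(F² + 2*F) (s(F, f) = (F + (F² + F))*(1 + f) = (F + (F + F²))*(1 + f) = (F² + 2*F)*(1 + f) = (1 + f)*(F² + 2*F))
G = 38 (G = (-3 - 4)² - 1*11 = (-7)² - 11 = 49 - 11 = 38)
((s(0, 6) + 29) + G)² = ((0*(2 + 0 + 2*6 + 0*6) + 29) + 38)² = ((0*(2 + 0 + 12 + 0) + 29) + 38)² = ((0*14 + 29) + 38)² = ((0 + 29) + 38)² = (29 + 38)² = 67² = 4489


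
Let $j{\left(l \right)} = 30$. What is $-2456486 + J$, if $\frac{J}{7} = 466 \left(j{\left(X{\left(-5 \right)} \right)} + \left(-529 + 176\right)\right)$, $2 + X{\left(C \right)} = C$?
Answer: $-3510112$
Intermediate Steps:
$X{\left(C \right)} = -2 + C$
$J = -1053626$ ($J = 7 \cdot 466 \left(30 + \left(-529 + 176\right)\right) = 7 \cdot 466 \left(30 - 353\right) = 7 \cdot 466 \left(-323\right) = 7 \left(-150518\right) = -1053626$)
$-2456486 + J = -2456486 - 1053626 = -3510112$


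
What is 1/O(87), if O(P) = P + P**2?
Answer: 1/7656 ≈ 0.00013062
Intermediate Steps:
1/O(87) = 1/(87*(1 + 87)) = 1/(87*88) = 1/7656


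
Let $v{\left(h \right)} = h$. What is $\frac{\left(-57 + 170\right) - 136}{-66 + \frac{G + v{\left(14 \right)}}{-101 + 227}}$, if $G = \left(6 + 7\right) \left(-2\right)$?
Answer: $\frac{483}{1388} \approx 0.34798$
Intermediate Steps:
$G = -26$ ($G = 13 \left(-2\right) = -26$)
$\frac{\left(-57 + 170\right) - 136}{-66 + \frac{G + v{\left(14 \right)}}{-101 + 227}} = \frac{\left(-57 + 170\right) - 136}{-66 + \frac{-26 + 14}{-101 + 227}} = \frac{113 - 136}{-66 - \frac{12}{126}} = - \frac{23}{-66 - \frac{2}{21}} = - \frac{23}{- \frac{1388}{21}} = \left(-23\right) \left(- \frac{21}{1388}\right) = \frac{483}{1388}$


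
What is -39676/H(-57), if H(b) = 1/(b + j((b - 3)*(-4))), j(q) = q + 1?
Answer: -7300384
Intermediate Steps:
j(q) = 1 + q
H(b) = 1/(13 - 3*b) (H(b) = 1/(b + (1 + (b - 3)*(-4))) = 1/(b + (1 + (-3 + b)*(-4))) = 1/(b + (1 + (12 - 4*b))) = 1/(b + (13 - 4*b)) = 1/(13 - 3*b))
-39676/H(-57) = -39676/(1/(13 - 3*(-57))) = -39676/(1/(13 + 171)) = -39676/(1/184) = -39676/1/184 = -39676*184 = -7300384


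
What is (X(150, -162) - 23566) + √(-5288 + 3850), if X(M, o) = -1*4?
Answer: -23570 + I*√1438 ≈ -23570.0 + 37.921*I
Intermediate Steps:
X(M, o) = -4
(X(150, -162) - 23566) + √(-5288 + 3850) = (-4 - 23566) + √(-5288 + 3850) = -23570 + √(-1438) = -23570 + I*√1438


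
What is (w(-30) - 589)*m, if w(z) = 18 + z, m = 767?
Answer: -460967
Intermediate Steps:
(w(-30) - 589)*m = ((18 - 30) - 589)*767 = (-12 - 589)*767 = -601*767 = -460967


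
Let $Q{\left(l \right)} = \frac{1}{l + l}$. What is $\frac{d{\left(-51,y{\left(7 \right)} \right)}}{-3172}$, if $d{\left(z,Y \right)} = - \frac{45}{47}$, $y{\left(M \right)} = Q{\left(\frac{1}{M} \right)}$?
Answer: $\frac{45}{149084} \approx 0.00030184$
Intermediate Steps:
$Q{\left(l \right)} = \frac{1}{2 l}$
$y{\left(M \right)} = \frac{M}{2}$ ($y{\left(M \right)} = \frac{1}{2 \frac{1}{M}} = \frac{M}{2}$)
$d{\left(z,Y \right)} = - \frac{45}{47}$ ($d{\left(z,Y \right)} = \left(-45\right) \frac{1}{47} = - \frac{45}{47}$)
$\frac{d{\left(-51,y{\left(7 \right)} \right)}}{-3172} = - \frac{45}{47 \left(-3172\right)} = \left(- \frac{45}{47}\right) \left(- \frac{1}{3172}\right) = \frac{45}{149084}$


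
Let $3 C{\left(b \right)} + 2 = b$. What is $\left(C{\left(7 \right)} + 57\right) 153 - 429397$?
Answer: $-420421$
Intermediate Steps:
$C{\left(b \right)} = - \frac{2}{3} + \frac{b}{3}$
$\left(C{\left(7 \right)} + 57\right) 153 - 429397 = \left(\left(- \frac{2}{3} + \frac{1}{3} \cdot 7\right) + 57\right) 153 - 429397 = \left(\left(- \frac{2}{3} + \frac{7}{3}\right) + 57\right) 153 - 429397 = \left(\frac{5}{3} + 57\right) 153 - 429397 = \frac{176}{3} \cdot 153 - 429397 = 8976 - 429397 = -420421$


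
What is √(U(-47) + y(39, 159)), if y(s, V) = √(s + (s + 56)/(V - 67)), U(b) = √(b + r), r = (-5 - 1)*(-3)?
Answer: √(46*√84709 + 2116*I*√29)/46 ≈ 2.7052 + 0.99535*I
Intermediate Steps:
r = 18 (r = -6*(-3) = 18)
U(b) = √(18 + b) (U(b) = √(b + 18) = √(18 + b))
y(s, V) = √(s + (56 + s)/(-67 + V))
√(U(-47) + y(39, 159)) = √(√(18 - 47) + √((56 + 39 + 39*(-67 + 159))/(-67 + 159))) = √(√(-29) + √((56 + 39 + 39*92)/92)) = √(I*√29 + √((56 + 39 + 3588)/92)) = √(I*√29 + √((1/92)*3683)) = √(I*√29 + √(3683/92)) = √(I*√29 + √84709/46) = √(√84709/46 + I*√29)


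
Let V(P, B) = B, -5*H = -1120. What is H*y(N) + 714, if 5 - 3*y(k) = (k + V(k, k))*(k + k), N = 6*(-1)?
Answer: -28994/3 ≈ -9664.7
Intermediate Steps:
H = 224 (H = -⅕*(-1120) = 224)
N = -6
y(k) = 5/3 - 4*k²/3 (y(k) = 5/3 - (k + k)*(k + k)/3 = 5/3 - 2*k*2*k/3 = 5/3 - 4*k²/3)
H*y(N) + 714 = 224*(5/3 - 4/3*(-6)²) + 714 = 224*(5/3 - 4/3*36) + 714 = 224*(5/3 - 48) + 714 = 224*(-139/3) + 714 = -31136/3 + 714 = -28994/3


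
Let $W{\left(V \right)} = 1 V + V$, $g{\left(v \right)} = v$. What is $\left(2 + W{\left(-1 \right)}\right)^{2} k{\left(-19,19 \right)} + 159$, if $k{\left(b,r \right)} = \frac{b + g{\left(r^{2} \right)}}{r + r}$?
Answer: $159$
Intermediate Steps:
$W{\left(V \right)} = 2 V$ ($W{\left(V \right)} = V + V = 2 V$)
$k{\left(b,r \right)} = \frac{b + r^{2}}{2 r}$ ($k{\left(b,r \right)} = \frac{b + r^{2}}{r + r} = \frac{b + r^{2}}{2 r}$)
$\left(2 + W{\left(-1 \right)}\right)^{2} k{\left(-19,19 \right)} + 159 = \left(2 + 2 \left(-1\right)\right)^{2} \frac{-19 + 19^{2}}{2 \cdot 19} + 159 = \left(2 - 2\right)^{2} \cdot \frac{1}{2} \cdot \frac{1}{19} \left(-19 + 361\right) + 159 = 0^{2} \cdot \frac{1}{2} \cdot \frac{1}{19} \cdot 342 + 159 = 0 \cdot 9 + 159 = 0 + 159 = 159$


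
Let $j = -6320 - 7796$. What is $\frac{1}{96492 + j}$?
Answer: $\frac{1}{82376} \approx 1.2139 \cdot 10^{-5}$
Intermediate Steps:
$j = -14116$ ($j = -6320 - 7796 = -14116$)
$\frac{1}{96492 + j} = \frac{1}{96492 - 14116} = \frac{1}{82376}$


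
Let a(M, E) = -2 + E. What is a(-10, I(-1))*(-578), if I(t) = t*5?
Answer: 4046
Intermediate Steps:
I(t) = 5*t
a(-10, I(-1))*(-578) = (-2 + 5*(-1))*(-578) = (-2 - 5)*(-578) = -7*(-578) = 4046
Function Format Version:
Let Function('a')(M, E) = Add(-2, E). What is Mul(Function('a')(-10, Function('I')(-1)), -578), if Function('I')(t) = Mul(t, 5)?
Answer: 4046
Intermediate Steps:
Function('I')(t) = Mul(5, t)
Mul(Function('a')(-10, Function('I')(-1)), -578) = Mul(Add(-2, Mul(5, -1)), -578) = Mul(Add(-2, -5), -578) = Mul(-7, -578) = 4046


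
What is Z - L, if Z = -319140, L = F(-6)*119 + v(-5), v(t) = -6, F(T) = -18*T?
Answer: -331986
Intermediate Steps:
L = 12846 (L = -18*(-6)*119 - 6 = 108*119 - 6 = 12852 - 6 = 12846)
Z - L = -319140 - 1*12846 = -319140 - 12846 = -331986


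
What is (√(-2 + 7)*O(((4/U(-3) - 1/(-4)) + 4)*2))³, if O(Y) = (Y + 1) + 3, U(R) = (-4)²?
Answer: 10985*√5 ≈ 24563.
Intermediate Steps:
U(R) = 16
O(Y) = 4 + Y (O(Y) = (1 + Y) + 3 = 4 + Y)
(√(-2 + 7)*O(((4/U(-3) - 1/(-4)) + 4)*2))³ = (√(-2 + 7)*(4 + ((4/16 - 1/(-4)) + 4)*2))³ = (√5*(4 + ((4*(1/16) - 1*(-¼)) + 4)*2))³ = (√5*(4 + ((¼ + ¼) + 4)*2))³ = (√5*(4 + (½ + 4)*2))³ = (√5*(4 + (9/2)*2))³ = (√5*(4 + 9))³ = (√5*13)³ = (13*√5)³ = 10985*√5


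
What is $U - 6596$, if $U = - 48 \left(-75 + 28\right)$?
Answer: $-4340$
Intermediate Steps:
$U = 2256$ ($U = \left(-48\right) \left(-47\right) = 2256$)
$U - 6596 = 2256 - 6596 = -4340$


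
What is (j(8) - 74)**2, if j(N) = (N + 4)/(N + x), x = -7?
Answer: 3844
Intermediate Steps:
j(N) = (4 + N)/(-7 + N) (j(N) = (N + 4)/(N - 7) = (4 + N)/(-7 + N))
(j(8) - 74)**2 = ((4 + 8)/(-7 + 8) - 74)**2 = (12/1 - 74)**2 = (1*12 - 74)**2 = (12 - 74)**2 = (-62)**2 = 3844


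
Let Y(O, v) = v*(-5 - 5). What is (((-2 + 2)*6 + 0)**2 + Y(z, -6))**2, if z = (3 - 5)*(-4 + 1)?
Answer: 3600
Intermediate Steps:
z = 6 (z = -2*(-3) = 6)
Y(O, v) = -10*v (Y(O, v) = v*(-10) = -10*v)
(((-2 + 2)*6 + 0)**2 + Y(z, -6))**2 = (((-2 + 2)*6 + 0)**2 - 10*(-6))**2 = ((0*6 + 0)**2 + 60)**2 = ((0 + 0)**2 + 60)**2 = (0**2 + 60)**2 = (0 + 60)**2 = 60**2 = 3600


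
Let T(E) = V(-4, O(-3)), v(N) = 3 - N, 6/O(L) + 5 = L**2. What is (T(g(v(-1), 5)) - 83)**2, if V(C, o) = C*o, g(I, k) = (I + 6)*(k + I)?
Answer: 7921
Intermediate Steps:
O(L) = 6/(-5 + L**2)
g(I, k) = (6 + I)*(I + k)
T(E) = -6 (T(E) = -24/(-5 + (-3)**2) = -24/(-5 + 9) = -24/4 = -4*3/2 = -6)
(T(g(v(-1), 5)) - 83)**2 = (-6 - 83)**2 = (-89)**2 = 7921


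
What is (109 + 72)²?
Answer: 32761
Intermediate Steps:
(109 + 72)² = 181² = 32761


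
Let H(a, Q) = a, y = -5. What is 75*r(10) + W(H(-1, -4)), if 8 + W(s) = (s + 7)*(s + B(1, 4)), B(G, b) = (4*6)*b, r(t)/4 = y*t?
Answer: -14438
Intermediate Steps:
r(t) = -20*t (r(t) = 4*(-5*t) = -20*t)
B(G, b) = 24*b
W(s) = -8 + (7 + s)*(96 + s) (W(s) = -8 + (s + 7)*(s + 24*4) = -8 + (7 + s)*(s + 96) = -8 + (7 + s)*(96 + s))
75*r(10) + W(H(-1, -4)) = 75*(-20*10) + (664 + (-1)**2 + 103*(-1)) = 75*(-200) + (664 + 1 - 103) = -15000 + 562 = -14438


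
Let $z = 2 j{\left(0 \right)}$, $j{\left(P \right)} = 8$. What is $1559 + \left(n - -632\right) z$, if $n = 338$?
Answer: $17079$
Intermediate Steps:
$z = 16$ ($z = 2 \cdot 8 = 16$)
$1559 + \left(n - -632\right) z = 1559 + \left(338 - -632\right) 16 = 1559 + \left(338 + 632\right) 16 = 1559 + 970 \cdot 16 = 1559 + 15520 = 17079$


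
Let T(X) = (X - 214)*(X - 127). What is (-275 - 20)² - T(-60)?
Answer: 35787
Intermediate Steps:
T(X) = (-214 + X)*(-127 + X)
(-275 - 20)² - T(-60) = (-275 - 20)² - (27178 + (-60)² - 341*(-60)) = (-295)² - (27178 + 3600 + 20460) = 87025 - 1*51238 = 87025 - 51238 = 35787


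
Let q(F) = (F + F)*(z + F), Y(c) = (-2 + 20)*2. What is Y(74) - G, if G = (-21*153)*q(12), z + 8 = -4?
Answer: 36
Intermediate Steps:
z = -12 (z = -8 - 4 = -12)
Y(c) = 36 (Y(c) = 18*2 = 36)
q(F) = 2*F*(-12 + F) (q(F) = (F + F)*(-12 + F) = (2*F)*(-12 + F) = 2*F*(-12 + F))
G = 0 (G = (-21*153)*(2*12*(-12 + 12)) = -6426*12*0 = -3213*0 = 0)
Y(74) - G = 36 - 1*0 = 36 + 0 = 36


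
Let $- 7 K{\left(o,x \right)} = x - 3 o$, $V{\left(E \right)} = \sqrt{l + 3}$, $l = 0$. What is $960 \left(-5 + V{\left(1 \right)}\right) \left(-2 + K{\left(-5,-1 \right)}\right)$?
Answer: $19200 - 3840 \sqrt{3} \approx 12549.0$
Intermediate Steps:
$V{\left(E \right)} = \sqrt{3}$ ($V{\left(E \right)} = \sqrt{0 + 3} = \sqrt{3}$)
$K{\left(o,x \right)} = - \frac{x}{7} + \frac{3 o}{7}$ ($K{\left(o,x \right)} = - \frac{x - 3 o}{7} = - \frac{x}{7} + \frac{3 o}{7}$)
$960 \left(-5 + V{\left(1 \right)}\right) \left(-2 + K{\left(-5,-1 \right)}\right) = 960 \left(-5 + \sqrt{3}\right) \left(-2 + \left(\left(- \frac{1}{7}\right) \left(-1\right) + \frac{3}{7} \left(-5\right)\right)\right) = 960 \left(-5 + \sqrt{3}\right) \left(-2 + \left(\frac{1}{7} - \frac{15}{7}\right)\right) = 960 \left(-5 + \sqrt{3}\right) \left(-2 - 2\right) = 960 \left(-5 + \sqrt{3}\right) \left(-4\right) = 960 \left(20 - 4 \sqrt{3}\right) = 19200 - 3840 \sqrt{3}$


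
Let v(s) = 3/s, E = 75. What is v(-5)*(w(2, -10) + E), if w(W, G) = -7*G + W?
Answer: -441/5 ≈ -88.200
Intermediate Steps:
w(W, G) = W - 7*G
v(-5)*(w(2, -10) + E) = (3/(-5))*((2 - 7*(-10)) + 75) = (3*(-⅕))*((2 + 70) + 75) = -3*(72 + 75)/5 = -⅗*147 = -441/5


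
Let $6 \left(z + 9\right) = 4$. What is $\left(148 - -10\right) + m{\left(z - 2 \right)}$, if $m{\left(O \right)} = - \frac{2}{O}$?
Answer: $\frac{4904}{31} \approx 158.19$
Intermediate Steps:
$z = - \frac{25}{3}$ ($z = -9 + \frac{1}{6} \cdot 4 = -9 + \frac{2}{3} = - \frac{25}{3} \approx -8.3333$)
$\left(148 - -10\right) + m{\left(z - 2 \right)} = \left(148 - -10\right) - \frac{2}{- \frac{25}{3} - 2} = \left(148 + 10\right) - \frac{2}{- \frac{31}{3}} = 158 - - \frac{6}{31} = 158 + \frac{6}{31} = \frac{4904}{31}$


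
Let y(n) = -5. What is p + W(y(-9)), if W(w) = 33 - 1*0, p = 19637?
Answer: 19670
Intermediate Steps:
W(w) = 33 (W(w) = 33 + 0 = 33)
p + W(y(-9)) = 19637 + 33 = 19670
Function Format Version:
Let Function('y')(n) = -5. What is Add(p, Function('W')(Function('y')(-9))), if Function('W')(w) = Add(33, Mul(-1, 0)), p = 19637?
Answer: 19670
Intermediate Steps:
Function('W')(w) = 33 (Function('W')(w) = Add(33, 0) = 33)
Add(p, Function('W')(Function('y')(-9))) = Add(19637, 33) = 19670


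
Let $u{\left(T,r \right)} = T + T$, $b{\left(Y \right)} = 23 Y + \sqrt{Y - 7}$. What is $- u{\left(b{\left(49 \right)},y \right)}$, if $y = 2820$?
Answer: $-2254 - 2 \sqrt{42} \approx -2267.0$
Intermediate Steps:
$b{\left(Y \right)} = \sqrt{-7 + Y} + 23 Y$ ($b{\left(Y \right)} = 23 Y + \sqrt{-7 + Y} = \sqrt{-7 + Y} + 23 Y$)
$u{\left(T,r \right)} = 2 T$
$- u{\left(b{\left(49 \right)},y \right)} = - 2 \left(\sqrt{-7 + 49} + 23 \cdot 49\right) = - 2 \left(\sqrt{42} + 1127\right) = - 2 \left(1127 + \sqrt{42}\right) = - (2254 + 2 \sqrt{42}) = -2254 - 2 \sqrt{42}$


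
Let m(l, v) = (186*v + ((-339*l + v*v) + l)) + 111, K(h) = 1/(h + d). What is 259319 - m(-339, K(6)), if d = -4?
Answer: 578131/4 ≈ 1.4453e+5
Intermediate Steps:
K(h) = 1/(-4 + h) (K(h) = 1/(h - 4) = 1/(-4 + h))
m(l, v) = 111 + v² - 338*l + 186*v (m(l, v) = (186*v + ((-339*l + v²) + l)) + 111 = (186*v + ((v² - 339*l) + l)) + 111 = (186*v + (v² - 338*l)) + 111 = (v² - 338*l + 186*v) + 111 = 111 + v² - 338*l + 186*v)
259319 - m(-339, K(6)) = 259319 - (111 + (1/(-4 + 6))² - 338*(-339) + 186/(-4 + 6)) = 259319 - (111 + (1/2)² + 114582 + 186/2) = 259319 - (111 + (½)² + 114582 + 186*(½)) = 259319 - (111 + ¼ + 114582 + 93) = 259319 - 1*459145/4 = 259319 - 459145/4 = 578131/4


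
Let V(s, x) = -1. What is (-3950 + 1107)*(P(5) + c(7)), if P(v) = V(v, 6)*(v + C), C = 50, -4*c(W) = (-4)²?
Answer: 167737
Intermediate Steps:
c(W) = -4 (c(W) = -¼*(-4)² = -¼*16 = -4)
P(v) = -50 - v (P(v) = -(v + 50) = -(50 + v) = -50 - v)
(-3950 + 1107)*(P(5) + c(7)) = (-3950 + 1107)*((-50 - 1*5) - 4) = -2843*((-50 - 5) - 4) = -2843*(-55 - 4) = -2843*(-59) = 167737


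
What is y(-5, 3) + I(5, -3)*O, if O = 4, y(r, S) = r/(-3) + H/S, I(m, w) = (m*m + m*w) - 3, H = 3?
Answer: 92/3 ≈ 30.667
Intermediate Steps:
I(m, w) = -3 + m² + m*w (I(m, w) = (m² + m*w) - 3 = -3 + m² + m*w)
y(r, S) = 3/S - r/3 (y(r, S) = r/(-3) + 3/S = r*(-⅓) + 3/S = -r/3 + 3/S = 3/S - r/3)
y(-5, 3) + I(5, -3)*O = (3/3 - ⅓*(-5)) + (-3 + 5² + 5*(-3))*4 = (3*(⅓) + 5/3) + (-3 + 25 - 15)*4 = (1 + 5/3) + 7*4 = 8/3 + 28 = 92/3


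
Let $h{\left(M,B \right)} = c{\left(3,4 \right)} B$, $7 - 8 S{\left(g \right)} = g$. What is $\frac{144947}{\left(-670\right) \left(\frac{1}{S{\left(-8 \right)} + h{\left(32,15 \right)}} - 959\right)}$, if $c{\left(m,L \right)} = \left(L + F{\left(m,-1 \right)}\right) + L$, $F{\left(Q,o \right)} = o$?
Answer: $\frac{24785937}{109871558} \approx 0.22559$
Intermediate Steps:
$c{\left(m,L \right)} = -1 + 2 L$ ($c{\left(m,L \right)} = \left(L - 1\right) + L = \left(-1 + L\right) + L = -1 + 2 L$)
$S{\left(g \right)} = \frac{7}{8} - \frac{g}{8}$
$h{\left(M,B \right)} = 7 B$ ($h{\left(M,B \right)} = \left(-1 + 2 \cdot 4\right) B = \left(-1 + 8\right) B = 7 B$)
$\frac{144947}{\left(-670\right) \left(\frac{1}{S{\left(-8 \right)} + h{\left(32,15 \right)}} - 959\right)} = \frac{144947}{\left(-670\right) \left(\frac{1}{\left(\frac{7}{8} - -1\right) + 7 \cdot 15} - 959\right)} = \frac{144947}{\left(-670\right) \left(\frac{1}{\left(\frac{7}{8} + 1\right) + 105} - 959\right)} = \frac{144947}{\left(-670\right) \left(\frac{1}{\frac{15}{8} + 105} - 959\right)} = \frac{144947}{\left(-670\right) \left(\frac{1}{\frac{855}{8}} - 959\right)} = \frac{144947}{\left(-670\right) \left(\frac{8}{855} - 959\right)} = \frac{144947}{\left(-670\right) \left(- \frac{819937}{855}\right)} = \frac{144947}{\frac{109871558}{171}} = 144947 \cdot \frac{171}{109871558} = \frac{24785937}{109871558}$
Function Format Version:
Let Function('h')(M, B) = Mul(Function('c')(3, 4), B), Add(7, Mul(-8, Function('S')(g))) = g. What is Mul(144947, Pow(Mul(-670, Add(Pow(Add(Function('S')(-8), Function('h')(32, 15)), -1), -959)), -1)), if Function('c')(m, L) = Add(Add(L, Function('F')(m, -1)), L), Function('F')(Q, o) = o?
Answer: Rational(24785937, 109871558) ≈ 0.22559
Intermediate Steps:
Function('c')(m, L) = Add(-1, Mul(2, L)) (Function('c')(m, L) = Add(Add(L, -1), L) = Add(Add(-1, L), L) = Add(-1, Mul(2, L)))
Function('S')(g) = Add(Rational(7, 8), Mul(Rational(-1, 8), g))
Function('h')(M, B) = Mul(7, B) (Function('h')(M, B) = Mul(Add(-1, Mul(2, 4)), B) = Mul(Add(-1, 8), B) = Mul(7, B))
Mul(144947, Pow(Mul(-670, Add(Pow(Add(Function('S')(-8), Function('h')(32, 15)), -1), -959)), -1)) = Mul(144947, Pow(Mul(-670, Add(Pow(Add(Add(Rational(7, 8), Mul(Rational(-1, 8), -8)), Mul(7, 15)), -1), -959)), -1)) = Mul(144947, Pow(Mul(-670, Add(Pow(Add(Add(Rational(7, 8), 1), 105), -1), -959)), -1)) = Mul(144947, Pow(Mul(-670, Add(Pow(Add(Rational(15, 8), 105), -1), -959)), -1)) = Mul(144947, Pow(Mul(-670, Add(Pow(Rational(855, 8), -1), -959)), -1)) = Mul(144947, Pow(Mul(-670, Add(Rational(8, 855), -959)), -1)) = Mul(144947, Pow(Mul(-670, Rational(-819937, 855)), -1)) = Mul(144947, Pow(Rational(109871558, 171), -1)) = Mul(144947, Rational(171, 109871558)) = Rational(24785937, 109871558)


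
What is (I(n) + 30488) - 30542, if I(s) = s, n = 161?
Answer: 107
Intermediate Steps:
(I(n) + 30488) - 30542 = (161 + 30488) - 30542 = 30649 - 30542 = 107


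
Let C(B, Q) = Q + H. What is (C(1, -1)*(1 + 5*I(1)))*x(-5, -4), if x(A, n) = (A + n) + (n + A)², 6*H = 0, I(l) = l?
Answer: -432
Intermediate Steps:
H = 0 (H = (⅙)*0 = 0)
C(B, Q) = Q (C(B, Q) = Q + 0 = Q)
x(A, n) = A + n + (A + n)² (x(A, n) = (A + n) + (A + n)² = A + n + (A + n)²)
(C(1, -1)*(1 + 5*I(1)))*x(-5, -4) = (-(1 + 5*1))*(-5 - 4 + (-5 - 4)²) = (-(1 + 5))*(-5 - 4 + (-9)²) = (-1*6)*(-5 - 4 + 81) = -6*72 = -432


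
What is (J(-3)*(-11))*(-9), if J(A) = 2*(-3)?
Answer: -594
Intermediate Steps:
J(A) = -6
(J(-3)*(-11))*(-9) = -6*(-11)*(-9) = 66*(-9) = -594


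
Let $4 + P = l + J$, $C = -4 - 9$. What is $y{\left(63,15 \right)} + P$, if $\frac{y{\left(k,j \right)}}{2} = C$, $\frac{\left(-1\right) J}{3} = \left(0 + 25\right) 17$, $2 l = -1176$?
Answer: $-1893$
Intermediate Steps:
$l = -588$ ($l = \frac{1}{2} \left(-1176\right) = -588$)
$J = -1275$ ($J = - 3 \left(0 + 25\right) 17 = - 3 \cdot 25 \cdot 17 = \left(-3\right) 425 = -1275$)
$C = -13$
$P = -1867$ ($P = -4 - 1863 = -1867$)
$y{\left(k,j \right)} = -26$ ($y{\left(k,j \right)} = 2 \left(-13\right) = -26$)
$y{\left(63,15 \right)} + P = -26 - 1867 = -1893$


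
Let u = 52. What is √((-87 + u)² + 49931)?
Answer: 42*√29 ≈ 226.18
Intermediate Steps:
√((-87 + u)² + 49931) = √((-87 + 52)² + 49931) = √((-35)² + 49931) = √(1225 + 49931) = √51156 = 42*√29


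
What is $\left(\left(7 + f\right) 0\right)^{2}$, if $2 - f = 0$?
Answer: $0$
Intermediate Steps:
$f = 2$ ($f = 2 - 0 = 2 + 0 = 2$)
$\left(\left(7 + f\right) 0\right)^{2} = \left(\left(7 + 2\right) 0\right)^{2} = \left(9 \cdot 0\right)^{2} = 0^{2} = 0$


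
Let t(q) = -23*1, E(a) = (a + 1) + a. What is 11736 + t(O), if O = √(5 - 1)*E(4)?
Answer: 11713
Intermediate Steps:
E(a) = 1 + 2*a (E(a) = (1 + a) + a = 1 + 2*a)
O = 18 (O = √(5 - 1)*(1 + 2*4) = √4*(1 + 8) = 2*9 = 18)
t(q) = -23
11736 + t(O) = 11736 - 23 = 11713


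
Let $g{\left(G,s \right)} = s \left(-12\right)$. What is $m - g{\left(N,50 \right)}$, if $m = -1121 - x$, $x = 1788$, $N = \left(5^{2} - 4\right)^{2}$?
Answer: $-2309$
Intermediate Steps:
$N = 441$ ($N = \left(25 - 4\right)^{2} = 21^{2} = 441$)
$m = -2909$ ($m = -1121 - 1788 = -2909$)
$g{\left(G,s \right)} = - 12 s$
$m - g{\left(N,50 \right)} = -2909 - \left(-12\right) 50 = -2909 - -600 = -2909 + 600 = -2309$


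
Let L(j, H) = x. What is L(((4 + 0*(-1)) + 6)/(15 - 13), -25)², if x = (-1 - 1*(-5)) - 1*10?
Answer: 36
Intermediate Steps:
x = -6 (x = (-1 + 5) - 10 = 4 - 10 = -6)
L(j, H) = -6
L(((4 + 0*(-1)) + 6)/(15 - 13), -25)² = (-6)² = 36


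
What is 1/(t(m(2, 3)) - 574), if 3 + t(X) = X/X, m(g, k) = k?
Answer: -1/576 ≈ -0.0017361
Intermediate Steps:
t(X) = -2 (t(X) = -3 + X/X = -3 + 1 = -2)
1/(t(m(2, 3)) - 574) = 1/(-2 - 574) = 1/(-576) = -1/576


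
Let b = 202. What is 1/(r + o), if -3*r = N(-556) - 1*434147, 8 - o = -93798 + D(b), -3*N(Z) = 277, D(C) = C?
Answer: 9/2145154 ≈ 4.1955e-6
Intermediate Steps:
N(Z) = -277/3 (N(Z) = -1/3*277 = -277/3)
o = 93604 (o = 8 - (-93798 + 202) = 8 - 1*(-93596) = 8 + 93596 = 93604)
r = 1302718/9 (r = -(-277/3 - 1*434147)/3 = -(-277/3 - 434147)/3 = -1/3*(-1302718/3) = 1302718/9 ≈ 1.4475e+5)
1/(r + o) = 1/(1302718/9 + 93604) = 1/(2145154/9) = 9/2145154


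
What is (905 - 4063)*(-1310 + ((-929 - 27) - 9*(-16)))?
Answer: 6701276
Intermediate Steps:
(905 - 4063)*(-1310 + ((-929 - 27) - 9*(-16))) = -3158*(-1310 + (-956 + 144)) = -3158*(-1310 - 812) = -3158*(-2122) = 6701276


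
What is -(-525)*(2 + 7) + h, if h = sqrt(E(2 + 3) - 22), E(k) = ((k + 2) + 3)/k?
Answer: 4725 + 2*I*sqrt(5) ≈ 4725.0 + 4.4721*I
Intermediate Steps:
E(k) = (5 + k)/k (E(k) = ((2 + k) + 3)/k = (5 + k)/k)
h = 2*I*sqrt(5) (h = sqrt((5 + (2 + 3))/(2 + 3) - 22) = sqrt((5 + 5)/5 - 22) = sqrt((1/5)*10 - 22) = sqrt(2 - 22) = sqrt(-20) = 2*I*sqrt(5) ≈ 4.4721*I)
-(-525)*(2 + 7) + h = -(-525)*(2 + 7) + 2*I*sqrt(5) = -(-525)*9 + 2*I*sqrt(5) = -105*(-45) + 2*I*sqrt(5) = 4725 + 2*I*sqrt(5)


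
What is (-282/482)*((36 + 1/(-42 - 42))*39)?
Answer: -5541159/6748 ≈ -821.16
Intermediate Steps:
(-282/482)*((36 + 1/(-42 - 42))*39) = (-282*1/482)*((36 + 1/(-84))*39) = -141*(36 - 1/84)*39/241 = -142081*39/6748 = -141/241*39299/28 = -5541159/6748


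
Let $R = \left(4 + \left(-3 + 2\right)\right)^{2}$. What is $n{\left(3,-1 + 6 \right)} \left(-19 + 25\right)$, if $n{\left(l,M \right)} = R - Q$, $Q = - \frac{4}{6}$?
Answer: $58$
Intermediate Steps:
$Q = - \frac{2}{3}$ ($Q = \left(-4\right) \frac{1}{6} = - \frac{2}{3} \approx -0.66667$)
$R = 9$ ($R = \left(4 - 1\right)^{2} = 3^{2} = 9$)
$n{\left(l,M \right)} = \frac{29}{3}$ ($n{\left(l,M \right)} = 9 - - \frac{2}{3} = 9 + \frac{2}{3} = \frac{29}{3}$)
$n{\left(3,-1 + 6 \right)} \left(-19 + 25\right) = \frac{29 \left(-19 + 25\right)}{3} = \frac{29}{3} \cdot 6 = 58$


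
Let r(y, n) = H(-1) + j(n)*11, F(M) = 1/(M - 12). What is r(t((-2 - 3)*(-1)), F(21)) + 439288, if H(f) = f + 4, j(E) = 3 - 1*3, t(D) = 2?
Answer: 439291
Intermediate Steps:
F(M) = 1/(-12 + M)
j(E) = 0 (j(E) = 3 - 3 = 0)
H(f) = 4 + f
r(y, n) = 3 (r(y, n) = (4 - 1) + 0*11 = 3 + 0 = 3)
r(t((-2 - 3)*(-1)), F(21)) + 439288 = 3 + 439288 = 439291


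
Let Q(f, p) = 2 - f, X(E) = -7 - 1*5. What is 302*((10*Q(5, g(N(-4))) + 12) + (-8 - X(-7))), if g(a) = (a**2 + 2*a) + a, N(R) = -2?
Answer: -4228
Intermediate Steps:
X(E) = -12 (X(E) = -7 - 5 = -12)
g(a) = a**2 + 3*a
302*((10*Q(5, g(N(-4))) + 12) + (-8 - X(-7))) = 302*((10*(2 - 1*5) + 12) + (-8 - 1*(-12))) = 302*((10*(2 - 5) + 12) + (-8 + 12)) = 302*((10*(-3) + 12) + 4) = 302*((-30 + 12) + 4) = 302*(-18 + 4) = 302*(-14) = -4228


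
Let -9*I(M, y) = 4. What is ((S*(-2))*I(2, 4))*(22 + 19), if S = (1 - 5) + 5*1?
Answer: 328/9 ≈ 36.444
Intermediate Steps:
S = 1 (S = -4 + 5 = 1)
I(M, y) = -4/9 (I(M, y) = -1/9*4 = -4/9)
((S*(-2))*I(2, 4))*(22 + 19) = ((1*(-2))*(-4/9))*(22 + 19) = -2*(-4/9)*41 = (8/9)*41 = 328/9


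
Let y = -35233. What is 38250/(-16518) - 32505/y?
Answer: -12284010/8817859 ≈ -1.3931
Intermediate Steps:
38250/(-16518) - 32505/y = 38250/(-16518) - 32505/(-35233) = 38250*(-1/16518) - 32505*(-1/35233) = -6375/2753 + 2955/3203 = -12284010/8817859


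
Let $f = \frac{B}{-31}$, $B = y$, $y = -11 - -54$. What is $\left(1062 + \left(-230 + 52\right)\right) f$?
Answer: $- \frac{38012}{31} \approx -1226.2$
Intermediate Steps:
$y = 43$ ($y = -11 + 54 = 43$)
$B = 43$
$f = - \frac{43}{31}$ ($f = \frac{43}{-31} = 43 \left(- \frac{1}{31}\right) = - \frac{43}{31} \approx -1.3871$)
$\left(1062 + \left(-230 + 52\right)\right) f = \left(1062 + \left(-230 + 52\right)\right) \left(- \frac{43}{31}\right) = \left(1062 - 178\right) \left(- \frac{43}{31}\right) = 884 \left(- \frac{43}{31}\right) = - \frac{38012}{31}$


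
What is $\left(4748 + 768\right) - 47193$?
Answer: $-41677$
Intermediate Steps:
$\left(4748 + 768\right) - 47193 = 5516 - 47193 = -41677$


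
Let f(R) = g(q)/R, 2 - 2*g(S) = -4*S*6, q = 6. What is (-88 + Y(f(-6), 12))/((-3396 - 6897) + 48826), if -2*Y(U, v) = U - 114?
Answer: -299/462396 ≈ -0.00064663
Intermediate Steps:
g(S) = 1 + 12*S (g(S) = 1 - (-4*S)*6/2 = 1 - (-12)*S = 1 + 12*S)
f(R) = 73/R (f(R) = (1 + 12*6)/R = (1 + 72)/R = 73/R)
Y(U, v) = 57 - U/2 (Y(U, v) = -(U - 114)/2 = -(-114 + U)/2 = 57 - U/2)
(-88 + Y(f(-6), 12))/((-3396 - 6897) + 48826) = (-88 + (57 - 73/(2*(-6))))/((-3396 - 6897) + 48826) = (-88 + (57 - 73*(-1)/(2*6)))/(-10293 + 48826) = (-88 + (57 - ½*(-73/6)))/38533 = (-88 + (57 + 73/12))*(1/38533) = (-88 + 757/12)*(1/38533) = -299/12*1/38533 = -299/462396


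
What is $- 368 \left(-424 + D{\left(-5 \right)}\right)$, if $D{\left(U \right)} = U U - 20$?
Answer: $154192$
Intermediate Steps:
$D{\left(U \right)} = -20 + U^{2}$ ($D{\left(U \right)} = U^{2} - 20 = -20 + U^{2}$)
$- 368 \left(-424 + D{\left(-5 \right)}\right) = - 368 \left(-424 - \left(20 - \left(-5\right)^{2}\right)\right) = - 368 \left(-424 + \left(-20 + 25\right)\right) = - 368 \left(-424 + 5\right) = \left(-368\right) \left(-419\right) = 154192$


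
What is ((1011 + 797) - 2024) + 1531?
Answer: 1315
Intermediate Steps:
((1011 + 797) - 2024) + 1531 = (1808 - 2024) + 1531 = -216 + 1531 = 1315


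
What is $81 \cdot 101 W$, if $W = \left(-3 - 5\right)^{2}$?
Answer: $523584$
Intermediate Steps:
$W = 64$ ($W = \left(-8\right)^{2} = 64$)
$81 \cdot 101 W = 81 \cdot 101 \cdot 64 = 8181 \cdot 64 = 523584$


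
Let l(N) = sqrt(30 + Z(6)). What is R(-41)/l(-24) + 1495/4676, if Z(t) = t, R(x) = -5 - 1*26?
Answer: -67993/14028 ≈ -4.8469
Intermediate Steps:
R(x) = -31 (R(x) = -5 - 26 = -31)
l(N) = 6 (l(N) = sqrt(30 + 6) = sqrt(36) = 6)
R(-41)/l(-24) + 1495/4676 = -31/6 + 1495/4676 = -67993/14028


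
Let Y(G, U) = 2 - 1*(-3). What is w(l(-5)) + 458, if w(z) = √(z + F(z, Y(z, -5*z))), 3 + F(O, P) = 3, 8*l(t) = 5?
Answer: 458 + √10/4 ≈ 458.79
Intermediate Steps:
l(t) = 5/8 (l(t) = (⅛)*5 = 5/8)
Y(G, U) = 5 (Y(G, U) = 2 + 3 = 5)
F(O, P) = 0 (F(O, P) = -3 + 3 = 0)
w(z) = √z (w(z) = √(z + 0) = √z)
w(l(-5)) + 458 = √(5/8) + 458 = √10/4 + 458 = 458 + √10/4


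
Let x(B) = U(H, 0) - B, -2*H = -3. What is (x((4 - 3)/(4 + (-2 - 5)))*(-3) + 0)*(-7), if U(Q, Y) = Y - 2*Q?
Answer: -56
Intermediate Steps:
H = 3/2 (H = -1/2*(-3) = 3/2 ≈ 1.5000)
x(B) = -3 - B (x(B) = (0 - 2*3/2) - B = (0 - 3) - B = -3 - B)
(x((4 - 3)/(4 + (-2 - 5)))*(-3) + 0)*(-7) = ((-3 - (4 - 3)/(4 + (-2 - 5)))*(-3) + 0)*(-7) = ((-3 - 1/(4 - 7))*(-3) + 0)*(-7) = ((-3 - 1/(-3))*(-3) + 0)*(-7) = ((-3 - (-1)/3)*(-3) + 0)*(-7) = ((-3 - 1*(-1/3))*(-3) + 0)*(-7) = ((-3 + 1/3)*(-3) + 0)*(-7) = (-8/3*(-3) + 0)*(-7) = (8 + 0)*(-7) = 8*(-7) = -56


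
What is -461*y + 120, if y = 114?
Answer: -52434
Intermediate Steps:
-461*y + 120 = -461*114 + 120 = -52554 + 120 = -52434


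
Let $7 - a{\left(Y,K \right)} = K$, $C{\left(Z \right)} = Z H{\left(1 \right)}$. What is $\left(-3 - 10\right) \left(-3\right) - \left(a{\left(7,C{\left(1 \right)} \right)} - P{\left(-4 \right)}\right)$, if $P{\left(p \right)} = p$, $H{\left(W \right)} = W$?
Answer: $29$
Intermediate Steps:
$C{\left(Z \right)} = Z$ ($C{\left(Z \right)} = Z 1 = Z$)
$a{\left(Y,K \right)} = 7 - K$
$\left(-3 - 10\right) \left(-3\right) - \left(a{\left(7,C{\left(1 \right)} \right)} - P{\left(-4 \right)}\right) = \left(-3 - 10\right) \left(-3\right) - \left(\left(7 - 1\right) - -4\right) = \left(-13\right) \left(-3\right) - \left(\left(7 - 1\right) + 4\right) = 39 - \left(6 + 4\right) = 39 - 10 = 29$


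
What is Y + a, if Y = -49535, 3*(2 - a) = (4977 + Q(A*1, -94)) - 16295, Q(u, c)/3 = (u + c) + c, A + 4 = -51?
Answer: -136552/3 ≈ -45517.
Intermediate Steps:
A = -55 (A = -4 - 51 = -55)
Q(u, c) = 3*u + 6*c (Q(u, c) = 3*((u + c) + c) = 3*((c + u) + c) = 3*(u + 2*c) = 3*u + 6*c)
a = 12053/3 (a = 2 - ((4977 + (3*(-55*1) + 6*(-94))) - 16295)/3 = 2 - ((4977 + (3*(-55) - 564)) - 16295)/3 = 2 - ((4977 + (-165 - 564)) - 16295)/3 = 2 - ((4977 - 729) - 16295)/3 = 2 - (4248 - 16295)/3 = 2 - ⅓*(-12047) = 2 + 12047/3 = 12053/3 ≈ 4017.7)
Y + a = -49535 + 12053/3 = -136552/3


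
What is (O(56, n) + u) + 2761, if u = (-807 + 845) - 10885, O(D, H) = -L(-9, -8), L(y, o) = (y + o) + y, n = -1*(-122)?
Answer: -8060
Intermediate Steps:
n = 122
L(y, o) = o + 2*y (L(y, o) = (o + y) + y = o + 2*y)
O(D, H) = 26 (O(D, H) = -(-8 + 2*(-9)) = -(-8 - 18) = -1*(-26) = 26)
u = -10847 (u = 38 - 10885 = -10847)
(O(56, n) + u) + 2761 = (26 - 10847) + 2761 = -10821 + 2761 = -8060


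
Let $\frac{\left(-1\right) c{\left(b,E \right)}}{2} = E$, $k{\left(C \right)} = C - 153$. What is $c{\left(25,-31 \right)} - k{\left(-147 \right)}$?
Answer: $362$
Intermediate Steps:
$k{\left(C \right)} = -153 + C$
$c{\left(b,E \right)} = - 2 E$
$c{\left(25,-31 \right)} - k{\left(-147 \right)} = \left(-2\right) \left(-31\right) - \left(-153 - 147\right) = 62 - -300 = 62 + 300 = 362$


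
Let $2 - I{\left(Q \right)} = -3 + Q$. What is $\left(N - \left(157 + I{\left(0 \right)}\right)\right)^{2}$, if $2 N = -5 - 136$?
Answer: $\frac{216225}{4} \approx 54056.0$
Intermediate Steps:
$I{\left(Q \right)} = 5 - Q$ ($I{\left(Q \right)} = 2 - \left(-3 + Q\right) = 5 - Q$)
$N = - \frac{141}{2}$ ($N = \frac{-5 - 136}{2} = \frac{1}{2} \left(-141\right) = - \frac{141}{2} \approx -70.5$)
$\left(N - \left(157 + I{\left(0 \right)}\right)\right)^{2} = \left(- \frac{141}{2} - \left(162 + 0\right)\right)^{2} = \left(- \frac{141}{2} - 162\right)^{2} = \left(- \frac{465}{2}\right)^{2} = \frac{216225}{4}$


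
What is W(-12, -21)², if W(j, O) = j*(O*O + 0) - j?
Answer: 27878400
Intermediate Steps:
W(j, O) = -j + j*O² (W(j, O) = j*(O² + 0) - j = j*O² - j = -j + j*O²)
W(-12, -21)² = (-12*(-1 + (-21)²))² = (-12*(-1 + 441))² = (-12*440)² = (-5280)² = 27878400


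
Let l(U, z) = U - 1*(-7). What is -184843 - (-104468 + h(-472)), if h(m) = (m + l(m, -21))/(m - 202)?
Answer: -54173687/674 ≈ -80376.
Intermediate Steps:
l(U, z) = 7 + U (l(U, z) = U + 7 = 7 + U)
h(m) = (7 + 2*m)/(-202 + m) (h(m) = (m + (7 + m))/(m - 202) = (7 + 2*m)/(-202 + m))
-184843 - (-104468 + h(-472)) = -184843 - (-104468 + (7 + 2*(-472))/(-202 - 472)) = -184843 - (-104468 + (7 - 944)/(-674)) = -184843 - (-104468 - 1/674*(-937)) = -184843 - (-104468 + 937/674) = -184843 - 1*(-70410495/674) = -184843 + 70410495/674 = -54173687/674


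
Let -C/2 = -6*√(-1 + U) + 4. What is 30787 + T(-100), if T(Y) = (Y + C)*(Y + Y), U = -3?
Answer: 52387 - 4800*I ≈ 52387.0 - 4800.0*I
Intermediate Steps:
C = -8 + 24*I (C = -2*(-6*√(-1 - 3) + 4) = -2*(-12*I + 4) = -2*(4 - 12*I) = -8 + 24*I ≈ -8.0 + 24.0*I)
T(Y) = 2*Y*(-8 + Y + 24*I) (T(Y) = (Y + (-8 + 24*I))*(Y + Y) = (-8 + Y + 24*I)*(2*Y) = 2*Y*(-8 + Y + 24*I))
30787 + T(-100) = 30787 + 2*(-100)*(-8 - 100 + 24*I) = 30787 + 2*(-100)*(-108 + 24*I) = 30787 + (21600 - 4800*I) = 52387 - 4800*I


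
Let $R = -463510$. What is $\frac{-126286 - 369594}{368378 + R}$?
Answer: $\frac{123970}{23783} \approx 5.2125$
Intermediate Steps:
$\frac{-126286 - 369594}{368378 + R} = \frac{-126286 - 369594}{368378 - 463510} = - \frac{495880}{-95132} = \left(-495880\right) \left(- \frac{1}{95132}\right) = \frac{123970}{23783}$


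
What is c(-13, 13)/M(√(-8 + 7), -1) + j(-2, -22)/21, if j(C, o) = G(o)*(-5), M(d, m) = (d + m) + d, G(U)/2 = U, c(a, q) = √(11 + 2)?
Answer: 220/21 - √13*(1 + 2*I)/5 ≈ 9.7551 - 1.4422*I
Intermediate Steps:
c(a, q) = √13
G(U) = 2*U
M(d, m) = m + 2*d
j(C, o) = -10*o (j(C, o) = (2*o)*(-5) = -10*o)
c(-13, 13)/M(√(-8 + 7), -1) + j(-2, -22)/21 = √13/(-1 + 2*√(-8 + 7)) - 10*(-22)/21 = √13/(-1 + 2*√(-1)) + 220*(1/21) = √13/(-1 + 2*I) + 220/21 = √13*((-1 - 2*I)/5) + 220/21 = √13*(-1 - 2*I)/5 + 220/21 = 220/21 + √13*(-1 - 2*I)/5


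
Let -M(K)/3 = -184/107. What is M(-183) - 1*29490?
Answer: -3154878/107 ≈ -29485.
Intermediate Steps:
M(K) = 552/107 (M(K) = -(-552)/107 = -3*(-184/107) = 552/107)
M(-183) - 1*29490 = 552/107 - 1*29490 = 552/107 - 29490 = -3154878/107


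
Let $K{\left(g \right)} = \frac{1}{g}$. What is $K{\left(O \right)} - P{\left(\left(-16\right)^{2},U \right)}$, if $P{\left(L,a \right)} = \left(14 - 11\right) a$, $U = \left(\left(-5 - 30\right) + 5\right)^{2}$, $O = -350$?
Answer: $- \frac{945001}{350} \approx -2700.0$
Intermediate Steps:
$U = 900$ ($U = \left(\left(-5 - 30\right) + 5\right)^{2} = \left(-35 + 5\right)^{2} = \left(-30\right)^{2} = 900$)
$P{\left(L,a \right)} = 3 a$
$K{\left(O \right)} - P{\left(\left(-16\right)^{2},U \right)} = \frac{1}{-350} - 3 \cdot 900 = - \frac{1}{350} - 2700 = - \frac{945001}{350}$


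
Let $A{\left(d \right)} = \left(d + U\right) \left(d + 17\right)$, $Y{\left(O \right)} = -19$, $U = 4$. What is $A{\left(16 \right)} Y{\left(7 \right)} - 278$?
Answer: $-12818$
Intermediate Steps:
$A{\left(d \right)} = \left(4 + d\right) \left(17 + d\right)$ ($A{\left(d \right)} = \left(d + 4\right) \left(d + 17\right) = \left(4 + d\right) \left(17 + d\right)$)
$A{\left(16 \right)} Y{\left(7 \right)} - 278 = \left(68 + 16^{2} + 21 \cdot 16\right) \left(-19\right) - 278 = \left(68 + 256 + 336\right) \left(-19\right) - 278 = 660 \left(-19\right) - 278 = -12540 - 278 = -12818$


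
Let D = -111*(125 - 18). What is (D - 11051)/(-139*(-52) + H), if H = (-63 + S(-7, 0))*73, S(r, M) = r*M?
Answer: -22928/2629 ≈ -8.7212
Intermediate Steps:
S(r, M) = M*r
H = -4599 (H = (-63 + 0*(-7))*73 = (-63 + 0)*73 = -63*73 = -4599)
D = -11877 (D = -111*107 = -11877)
(D - 11051)/(-139*(-52) + H) = (-11877 - 11051)/(-139*(-52) - 4599) = -22928/(7228 - 4599) = -22928/2629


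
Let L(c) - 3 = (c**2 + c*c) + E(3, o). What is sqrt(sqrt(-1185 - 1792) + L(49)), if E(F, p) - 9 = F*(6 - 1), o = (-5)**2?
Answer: sqrt(4829 + I*sqrt(2977)) ≈ 69.492 + 0.3926*I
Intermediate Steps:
o = 25
E(F, p) = 9 + 5*F (E(F, p) = 9 + F*(6 - 1) = 9 + F*5 = 9 + 5*F)
L(c) = 27 + 2*c**2 (L(c) = 3 + ((c**2 + c*c) + (9 + 5*3)) = 3 + ((c**2 + c**2) + (9 + 15)) = 3 + (2*c**2 + 24) = 3 + (24 + 2*c**2) = 27 + 2*c**2)
sqrt(sqrt(-1185 - 1792) + L(49)) = sqrt(sqrt(-1185 - 1792) + (27 + 2*49**2)) = sqrt(sqrt(-2977) + (27 + 2*2401)) = sqrt(I*sqrt(2977) + (27 + 4802)) = sqrt(I*sqrt(2977) + 4829) = sqrt(4829 + I*sqrt(2977))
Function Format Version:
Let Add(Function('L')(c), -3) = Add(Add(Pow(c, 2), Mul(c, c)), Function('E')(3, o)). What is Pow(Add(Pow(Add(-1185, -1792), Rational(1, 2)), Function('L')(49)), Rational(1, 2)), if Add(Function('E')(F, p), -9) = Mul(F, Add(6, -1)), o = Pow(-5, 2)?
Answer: Pow(Add(4829, Mul(I, Pow(2977, Rational(1, 2)))), Rational(1, 2)) ≈ Add(69.492, Mul(0.3926, I))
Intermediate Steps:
o = 25
Function('E')(F, p) = Add(9, Mul(5, F)) (Function('E')(F, p) = Add(9, Mul(F, Add(6, -1))) = Add(9, Mul(F, 5)) = Add(9, Mul(5, F)))
Function('L')(c) = Add(27, Mul(2, Pow(c, 2))) (Function('L')(c) = Add(3, Add(Add(Pow(c, 2), Mul(c, c)), Add(9, Mul(5, 3)))) = Add(3, Add(Add(Pow(c, 2), Pow(c, 2)), Add(9, 15))) = Add(3, Add(Mul(2, Pow(c, 2)), 24)) = Add(3, Add(24, Mul(2, Pow(c, 2)))) = Add(27, Mul(2, Pow(c, 2))))
Pow(Add(Pow(Add(-1185, -1792), Rational(1, 2)), Function('L')(49)), Rational(1, 2)) = Pow(Add(Pow(Add(-1185, -1792), Rational(1, 2)), Add(27, Mul(2, Pow(49, 2)))), Rational(1, 2)) = Pow(Add(Pow(-2977, Rational(1, 2)), Add(27, Mul(2, 2401))), Rational(1, 2)) = Pow(Add(Mul(I, Pow(2977, Rational(1, 2))), Add(27, 4802)), Rational(1, 2)) = Pow(Add(Mul(I, Pow(2977, Rational(1, 2))), 4829), Rational(1, 2)) = Pow(Add(4829, Mul(I, Pow(2977, Rational(1, 2)))), Rational(1, 2))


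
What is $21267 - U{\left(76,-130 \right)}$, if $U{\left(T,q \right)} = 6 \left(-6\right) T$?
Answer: $24003$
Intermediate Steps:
$U{\left(T,q \right)} = - 36 T$
$21267 - U{\left(76,-130 \right)} = 21267 - \left(-36\right) 76 = 21267 - -2736 = 21267 + 2736 = 24003$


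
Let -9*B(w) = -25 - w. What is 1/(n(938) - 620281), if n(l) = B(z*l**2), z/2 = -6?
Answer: -9/16140632 ≈ -5.5760e-7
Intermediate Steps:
z = -12 (z = 2*(-6) = -12)
B(w) = 25/9 + w/9 (B(w) = -(-25 - w)/9 = 25/9 + w/9)
n(l) = 25/9 - 4*l**2/3 (n(l) = 25/9 + (-12*l**2)/9 = 25/9 - 4*l**2/3)
1/(n(938) - 620281) = 1/((25/9 - 4/3*938**2) - 620281) = 1/((25/9 - 4/3*879844) - 620281) = 1/((25/9 - 3519376/3) - 620281) = 1/(-10558103/9 - 620281) = 1/(-16140632/9) = -9/16140632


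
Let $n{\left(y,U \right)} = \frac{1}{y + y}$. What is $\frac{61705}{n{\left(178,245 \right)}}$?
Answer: $21966980$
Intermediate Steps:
$n{\left(y,U \right)} = \frac{1}{2 y}$
$\frac{61705}{n{\left(178,245 \right)}} = \frac{61705}{\frac{1}{2} \cdot \frac{1}{178}} = 61705 \frac{1}{\frac{1}{356}} = 61705 \cdot 356 = 21966980$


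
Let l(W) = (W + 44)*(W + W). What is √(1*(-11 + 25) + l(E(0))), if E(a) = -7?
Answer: 6*I*√14 ≈ 22.45*I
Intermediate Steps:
l(W) = 2*W*(44 + W) (l(W) = (44 + W)*(2*W) = 2*W*(44 + W))
√(1*(-11 + 25) + l(E(0))) = √(1*(-11 + 25) + 2*(-7)*(44 - 7)) = √(1*14 + 2*(-7)*37) = √(14 - 518) = √(-504) = 6*I*√14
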